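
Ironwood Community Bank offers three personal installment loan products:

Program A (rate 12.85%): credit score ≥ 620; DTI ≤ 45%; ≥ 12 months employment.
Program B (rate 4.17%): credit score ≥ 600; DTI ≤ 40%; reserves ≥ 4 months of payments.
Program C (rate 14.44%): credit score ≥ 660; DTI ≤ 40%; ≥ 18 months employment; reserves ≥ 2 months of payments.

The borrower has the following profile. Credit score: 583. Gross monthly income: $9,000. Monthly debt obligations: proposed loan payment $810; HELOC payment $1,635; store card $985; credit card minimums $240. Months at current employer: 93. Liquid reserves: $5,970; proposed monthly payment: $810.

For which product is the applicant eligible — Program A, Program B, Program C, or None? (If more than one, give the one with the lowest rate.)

None

Total debts = (810 + 1,635 + 985 + 240) = 3,670; DTI = 3,670/9,000 = 40.8%.
Reserves = 5,970/810 = 7.4 months.
Program A: score 583 < 620; DTI 40.8% ≤ 45%; employment 93 ≥ 12 mo → does not qualify.
Program B: score 583 < 600; DTI 40.8% > 40%; reserves 7.4 ≥ 4 mo → does not qualify.
Program C: score 583 < 660; DTI 40.8% > 40%; employment 93 ≥ 18 mo; reserves 7.4 ≥ 2 mo → does not qualify.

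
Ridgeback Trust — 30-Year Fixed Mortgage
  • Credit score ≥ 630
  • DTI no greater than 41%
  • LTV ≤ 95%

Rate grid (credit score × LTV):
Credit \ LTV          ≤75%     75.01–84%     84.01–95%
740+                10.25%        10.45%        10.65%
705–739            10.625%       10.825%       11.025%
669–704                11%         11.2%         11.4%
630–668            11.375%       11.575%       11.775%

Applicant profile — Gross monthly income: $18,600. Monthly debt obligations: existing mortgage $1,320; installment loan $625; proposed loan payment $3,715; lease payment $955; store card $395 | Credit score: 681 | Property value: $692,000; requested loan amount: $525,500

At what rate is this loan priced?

11.2%

Credit score 681 ≥ 630; Total monthly debts = (1,320 + 625 + 3,715 + 955 + 395) = 7,010. DTI = 7,010/18,600 = 37.7% ≤ 41%
LTV = 525,500/692,000 = 75.9% ≤ 95%
Credit 681 → row 669–704; LTV 75.9% → column 75.01–84%. Grid cell → 11.2%.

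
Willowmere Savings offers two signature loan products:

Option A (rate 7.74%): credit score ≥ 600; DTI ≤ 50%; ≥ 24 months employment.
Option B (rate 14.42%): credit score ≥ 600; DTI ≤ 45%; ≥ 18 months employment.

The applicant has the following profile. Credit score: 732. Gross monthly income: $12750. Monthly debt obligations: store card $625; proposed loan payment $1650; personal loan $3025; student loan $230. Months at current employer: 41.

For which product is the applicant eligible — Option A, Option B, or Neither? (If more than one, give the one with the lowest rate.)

Option A

Total debts = (625 + 1,650 + 3,025 + 230) = 5,530; DTI = 5,530/12,750 = 43.4%.
Option A: score 732 ≥ 600; DTI 43.4% ≤ 50%; employment 41 ≥ 24 mo → qualifies.
Option B: score 732 ≥ 600; DTI 43.4% ≤ 45%; employment 41 ≥ 18 mo → qualifies.
Qualifying: Option A, Option B. Lowest rate is 7.74% → Option A.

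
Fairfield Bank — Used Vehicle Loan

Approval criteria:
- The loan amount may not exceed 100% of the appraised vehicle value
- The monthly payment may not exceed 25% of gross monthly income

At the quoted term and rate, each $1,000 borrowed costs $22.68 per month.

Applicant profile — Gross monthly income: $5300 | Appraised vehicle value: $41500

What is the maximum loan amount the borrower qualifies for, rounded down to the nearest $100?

$41,500

Payment cap: 25% × $5,300 = $1,325/month.
At $22.68 per $1,000, that supports 1,325/22.68 × 1,000 ≈ $58,421 → $58,400.
LTV cap: 100% × $41,500 = $41,500 → $41,500.
Binding constraint: loan-to-value.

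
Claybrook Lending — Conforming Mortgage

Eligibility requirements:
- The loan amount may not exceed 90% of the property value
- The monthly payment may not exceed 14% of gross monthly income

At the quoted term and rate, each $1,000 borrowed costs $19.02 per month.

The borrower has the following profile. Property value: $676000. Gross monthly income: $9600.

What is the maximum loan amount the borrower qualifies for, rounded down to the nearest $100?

Payment cap: 14% × $9,600 = $1,344/month.
At $19.02 per $1,000, that supports 1,344/19.02 × 1,000 ≈ $70,662 → $70,600.
LTV cap: 90% × $676,000 = $608,400 → $608,400.
Binding constraint: payment-to-income.

$70,600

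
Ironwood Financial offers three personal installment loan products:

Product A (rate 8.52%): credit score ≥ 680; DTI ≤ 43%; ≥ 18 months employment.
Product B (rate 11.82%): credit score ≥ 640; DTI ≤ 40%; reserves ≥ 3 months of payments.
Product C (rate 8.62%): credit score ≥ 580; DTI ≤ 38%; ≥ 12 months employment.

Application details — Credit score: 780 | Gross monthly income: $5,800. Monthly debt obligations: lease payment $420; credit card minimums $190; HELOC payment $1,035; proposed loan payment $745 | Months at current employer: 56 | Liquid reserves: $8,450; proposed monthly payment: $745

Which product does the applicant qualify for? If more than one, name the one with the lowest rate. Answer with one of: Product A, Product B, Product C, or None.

Total debts = (420 + 190 + 1,035 + 745) = 2,390; DTI = 2,390/5,800 = 41.2%.
Reserves = 8,450/745 = 11.3 months.
Product A: score 780 ≥ 680; DTI 41.2% ≤ 43%; employment 56 ≥ 18 mo → qualifies.
Product B: score 780 ≥ 640; DTI 41.2% > 40%; reserves 11.3 ≥ 3 mo → does not qualify.
Product C: score 780 ≥ 580; DTI 41.2% > 38%; employment 56 ≥ 12 mo → does not qualify.

Product A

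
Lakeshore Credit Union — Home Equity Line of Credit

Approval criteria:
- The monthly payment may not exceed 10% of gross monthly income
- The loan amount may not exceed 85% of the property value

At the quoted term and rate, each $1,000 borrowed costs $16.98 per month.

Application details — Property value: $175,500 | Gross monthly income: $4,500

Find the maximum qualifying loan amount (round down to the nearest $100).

$26,500

Payment cap: 10% × $4,500 = $450/month.
At $16.98 per $1,000, that supports 450/16.98 × 1,000 ≈ $26,501 → $26,500.
LTV cap: 85% × $175,500 = $149,175 → $149,100.
Binding constraint: payment-to-income.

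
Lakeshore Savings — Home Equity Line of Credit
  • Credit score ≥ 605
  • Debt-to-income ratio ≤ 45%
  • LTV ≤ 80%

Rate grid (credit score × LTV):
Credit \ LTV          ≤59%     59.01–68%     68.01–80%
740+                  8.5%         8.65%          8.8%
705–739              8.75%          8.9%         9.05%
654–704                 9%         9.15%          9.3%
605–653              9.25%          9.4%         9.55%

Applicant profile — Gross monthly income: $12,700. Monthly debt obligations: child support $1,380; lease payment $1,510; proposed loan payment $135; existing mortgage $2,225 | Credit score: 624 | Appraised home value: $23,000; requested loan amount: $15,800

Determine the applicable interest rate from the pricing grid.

9.55%

Credit score 624 ≥ 605; Total monthly debts = (1,380 + 1,510 + 135 + 2,225) = 5,250. Debt-to-income = 5,250/12,700 = 41.3% — meets 45% limit
LTV: 15,800 ÷ 23,000 = 68.7%, within 80% cap
Credit 624 → row 605–653; LTV 68.7% → column 68.01–80%. Grid cell → 9.55%.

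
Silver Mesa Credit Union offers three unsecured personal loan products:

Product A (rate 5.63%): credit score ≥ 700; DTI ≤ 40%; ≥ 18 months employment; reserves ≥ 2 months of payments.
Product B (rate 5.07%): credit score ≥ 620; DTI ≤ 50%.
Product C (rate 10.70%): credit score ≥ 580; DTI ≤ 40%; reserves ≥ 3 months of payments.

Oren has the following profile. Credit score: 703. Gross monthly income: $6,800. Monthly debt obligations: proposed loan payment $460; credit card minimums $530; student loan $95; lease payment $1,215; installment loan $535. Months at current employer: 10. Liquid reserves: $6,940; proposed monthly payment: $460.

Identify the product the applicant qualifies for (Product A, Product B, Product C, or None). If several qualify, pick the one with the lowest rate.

Product B

Total debts = (460 + 530 + 95 + 1,215 + 535) = 2,835; DTI = 2,835/6,800 = 41.7%.
Reserves = 6,940/460 = 15.1 months.
Product A: score 703 ≥ 700; DTI 41.7% > 40%; employment 10 < 18 mo; reserves 15.1 ≥ 2 mo → does not qualify.
Product B: score 703 ≥ 620; DTI 41.7% ≤ 50% → qualifies.
Product C: score 703 ≥ 580; DTI 41.7% > 40%; reserves 15.1 ≥ 3 mo → does not qualify.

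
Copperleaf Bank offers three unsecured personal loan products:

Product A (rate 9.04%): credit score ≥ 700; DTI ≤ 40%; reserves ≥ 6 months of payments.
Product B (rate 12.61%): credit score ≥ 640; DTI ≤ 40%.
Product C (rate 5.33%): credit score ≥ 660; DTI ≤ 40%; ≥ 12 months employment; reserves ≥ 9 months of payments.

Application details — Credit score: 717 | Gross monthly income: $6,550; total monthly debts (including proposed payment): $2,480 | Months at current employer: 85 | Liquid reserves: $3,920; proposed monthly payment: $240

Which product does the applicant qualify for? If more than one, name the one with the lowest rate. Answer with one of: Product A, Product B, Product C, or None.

Product C

DTI = 2,480/6,550 = 37.9%.
Reserves = 3,920/240 = 16.3 months.
Product A: score 717 ≥ 700; DTI 37.9% ≤ 40%; reserves 16.3 ≥ 6 mo → qualifies.
Product B: score 717 ≥ 640; DTI 37.9% ≤ 40% → qualifies.
Product C: score 717 ≥ 660; DTI 37.9% ≤ 40%; employment 85 ≥ 12 mo; reserves 16.3 ≥ 9 mo → qualifies.
Qualifying: Product A, Product B, Product C. Lowest rate is 5.33% → Product C.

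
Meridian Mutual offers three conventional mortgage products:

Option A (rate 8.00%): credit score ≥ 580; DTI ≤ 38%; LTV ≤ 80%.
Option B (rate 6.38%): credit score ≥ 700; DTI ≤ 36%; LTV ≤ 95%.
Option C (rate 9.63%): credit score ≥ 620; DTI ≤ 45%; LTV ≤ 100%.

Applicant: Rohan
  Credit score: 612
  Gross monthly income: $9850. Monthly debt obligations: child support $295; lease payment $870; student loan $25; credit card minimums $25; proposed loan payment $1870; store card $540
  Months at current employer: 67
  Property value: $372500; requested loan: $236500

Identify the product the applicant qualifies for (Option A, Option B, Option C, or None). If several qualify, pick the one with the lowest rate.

Option A

Total debts = (295 + 870 + 25 + 25 + 1,870 + 540) = 3,625; DTI = 3,625/9,850 = 36.8%.
LTV = 236,500/372,500 = 63.5%.
Option A: score 612 ≥ 580; DTI 36.8% ≤ 38%; LTV 63.5% ≤ 80% → qualifies.
Option B: score 612 < 700; DTI 36.8% > 36%; LTV 63.5% ≤ 95% → does not qualify.
Option C: score 612 < 620; DTI 36.8% ≤ 45%; LTV 63.5% ≤ 100% → does not qualify.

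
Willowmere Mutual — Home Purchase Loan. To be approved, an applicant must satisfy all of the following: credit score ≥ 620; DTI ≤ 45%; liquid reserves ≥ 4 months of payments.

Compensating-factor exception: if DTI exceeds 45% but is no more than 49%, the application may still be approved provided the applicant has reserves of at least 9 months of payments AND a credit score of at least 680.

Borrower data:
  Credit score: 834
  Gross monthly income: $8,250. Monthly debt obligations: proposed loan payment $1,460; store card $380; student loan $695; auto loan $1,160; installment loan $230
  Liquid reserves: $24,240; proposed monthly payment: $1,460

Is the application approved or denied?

Credit score 834 ≥ 620 (meets base)
Total debts = (1,460 + 380 + 695 + 1,160 + 230) = 3,925. DTI: 3,925 ÷ 8,250 = 47.6%, over the 45% base limit.
Reserves = 24,240/1,460 = 16.6 months ≥ 4
DTI 47.6% is within the 45%–49% exception band; checking compensating factors.
Override check — reserves: 16.6 mo (ok); score: 834 (ok).
Both override conditions satisfied; DTI exception granted.

Approved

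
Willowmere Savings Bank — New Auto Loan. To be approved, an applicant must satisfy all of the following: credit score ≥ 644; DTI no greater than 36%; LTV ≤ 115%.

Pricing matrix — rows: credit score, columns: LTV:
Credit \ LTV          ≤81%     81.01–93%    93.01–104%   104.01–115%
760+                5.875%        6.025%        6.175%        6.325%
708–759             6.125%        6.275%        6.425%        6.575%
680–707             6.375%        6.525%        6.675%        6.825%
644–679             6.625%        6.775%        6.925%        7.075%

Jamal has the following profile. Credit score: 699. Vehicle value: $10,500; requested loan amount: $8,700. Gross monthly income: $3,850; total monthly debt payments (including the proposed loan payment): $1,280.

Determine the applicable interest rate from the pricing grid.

Credit score 699 ≥ 644; Debt-to-income = 1,280/3,850 = 33.2% — meets 36% limit
LTV = 8,700/10,500 = 82.9% ≤ 115%
Credit 699 → row 680–707; LTV 82.9% → column 81.01–93%. Grid cell → 6.525%.

6.525%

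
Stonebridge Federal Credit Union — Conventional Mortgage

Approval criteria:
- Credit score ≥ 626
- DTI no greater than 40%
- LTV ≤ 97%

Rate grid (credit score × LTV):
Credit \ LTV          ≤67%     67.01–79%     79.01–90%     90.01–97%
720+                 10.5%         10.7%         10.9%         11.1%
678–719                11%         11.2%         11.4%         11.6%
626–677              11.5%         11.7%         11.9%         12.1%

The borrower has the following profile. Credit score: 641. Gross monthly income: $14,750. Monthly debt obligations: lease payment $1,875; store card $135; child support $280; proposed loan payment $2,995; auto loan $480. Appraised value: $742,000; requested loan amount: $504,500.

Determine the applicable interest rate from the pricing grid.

11.7%

Credit score 641 ≥ 626; Total monthly debts = (1,875 + 135 + 280 + 2,995 + 480) = 5,765. DTI: 5,765 ÷ 14,750 = 39.1%, within the 40% cap
LTV: 504,500 ÷ 742,000 = 68%, within 97% cap
Row: 641 falls in 626–677. Column: 68% falls in 67.01–79%. Rate = 11.7%.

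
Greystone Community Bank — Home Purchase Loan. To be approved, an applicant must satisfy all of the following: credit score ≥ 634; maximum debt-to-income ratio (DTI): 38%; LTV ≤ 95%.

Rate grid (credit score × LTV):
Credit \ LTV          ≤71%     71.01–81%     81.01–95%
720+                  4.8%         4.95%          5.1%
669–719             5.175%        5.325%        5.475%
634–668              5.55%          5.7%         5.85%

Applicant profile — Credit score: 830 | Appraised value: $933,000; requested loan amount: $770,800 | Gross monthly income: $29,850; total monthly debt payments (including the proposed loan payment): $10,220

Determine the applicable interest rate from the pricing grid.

5.1%

Credit score 830 ≥ 634; DTI: 10,220 ÷ 29,850 = 34.2%, within the 38% cap
Loan-to-value = 770,800/933,000 = 82.6% — pass (95% max)
Score 830 is in the 720+ band; LTV 82.6% is in the 81.01–95% band → 5.1%.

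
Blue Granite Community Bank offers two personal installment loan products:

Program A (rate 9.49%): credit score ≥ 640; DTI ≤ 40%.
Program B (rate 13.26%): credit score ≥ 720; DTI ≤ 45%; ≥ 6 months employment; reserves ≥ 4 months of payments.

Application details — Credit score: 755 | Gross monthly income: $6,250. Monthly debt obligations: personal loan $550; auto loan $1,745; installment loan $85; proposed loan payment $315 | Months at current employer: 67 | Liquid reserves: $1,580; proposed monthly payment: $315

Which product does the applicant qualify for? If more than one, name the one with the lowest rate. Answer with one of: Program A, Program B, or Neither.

Program B

Total debts = (550 + 1,745 + 85 + 315) = 2,695; DTI = 2,695/6,250 = 43.1%.
Reserves = 1,580/315 = 5.0 months.
Program A: score 755 ≥ 640; DTI 43.1% > 40% → does not qualify.
Program B: score 755 ≥ 720; DTI 43.1% ≤ 45%; employment 67 ≥ 6 mo; reserves 5.0 ≥ 4 mo → qualifies.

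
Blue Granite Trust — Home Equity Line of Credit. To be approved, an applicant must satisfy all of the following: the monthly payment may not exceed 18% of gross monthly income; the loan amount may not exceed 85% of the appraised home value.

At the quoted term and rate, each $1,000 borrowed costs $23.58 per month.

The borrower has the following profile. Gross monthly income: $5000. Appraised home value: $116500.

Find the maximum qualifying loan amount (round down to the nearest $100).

Payment cap: 18% × $5,000 = $900/month.
At $23.58 per $1,000, that supports 900/23.58 × 1,000 ≈ $38,167 → $38,100.
LTV cap: 85% × $116,500 = $99,025 → $99,000.
Binding constraint: payment-to-income.

$38,100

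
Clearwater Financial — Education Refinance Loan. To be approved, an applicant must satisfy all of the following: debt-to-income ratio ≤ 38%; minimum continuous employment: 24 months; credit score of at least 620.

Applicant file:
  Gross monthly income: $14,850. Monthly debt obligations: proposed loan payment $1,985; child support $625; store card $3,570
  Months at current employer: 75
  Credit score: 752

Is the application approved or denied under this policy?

Denied

Total monthly debts = (1,985 + 625 + 3,570) = 6,180. Debt-to-income = 6,180/14,850 = 41.6% — over 38% limit
Employment 75 ≥ 24 months
Credit score 752 ≥ 620 (meets)
Fails on DTI.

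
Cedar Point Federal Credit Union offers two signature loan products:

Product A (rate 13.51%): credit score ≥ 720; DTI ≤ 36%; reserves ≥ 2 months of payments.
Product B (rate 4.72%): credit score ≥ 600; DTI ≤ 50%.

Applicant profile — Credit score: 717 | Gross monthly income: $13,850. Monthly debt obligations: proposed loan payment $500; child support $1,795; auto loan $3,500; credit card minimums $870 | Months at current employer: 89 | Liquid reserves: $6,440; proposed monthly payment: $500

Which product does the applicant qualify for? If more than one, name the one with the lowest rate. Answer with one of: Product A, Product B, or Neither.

Total debts = (500 + 1,795 + 3,500 + 870) = 6,665; DTI = 6,665/13,850 = 48.1%.
Reserves = 6,440/500 = 12.9 months.
Product A: score 717 < 720; DTI 48.1% > 36%; reserves 12.9 ≥ 2 mo → does not qualify.
Product B: score 717 ≥ 600; DTI 48.1% ≤ 50% → qualifies.

Product B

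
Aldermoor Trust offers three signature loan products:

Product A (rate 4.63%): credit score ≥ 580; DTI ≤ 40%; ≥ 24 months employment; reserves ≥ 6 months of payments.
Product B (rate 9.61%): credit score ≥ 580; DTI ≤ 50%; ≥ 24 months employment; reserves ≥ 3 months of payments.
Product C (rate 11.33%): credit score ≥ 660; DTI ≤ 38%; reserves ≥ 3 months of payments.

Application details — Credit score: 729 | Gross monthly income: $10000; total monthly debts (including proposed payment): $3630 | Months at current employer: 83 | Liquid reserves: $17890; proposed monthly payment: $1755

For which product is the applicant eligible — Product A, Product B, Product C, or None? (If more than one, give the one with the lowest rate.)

Product A

DTI = 3,630/10,000 = 36.3%.
Reserves = 17,890/1,755 = 10.2 months.
Product A: score 729 ≥ 580; DTI 36.3% ≤ 40%; employment 83 ≥ 24 mo; reserves 10.2 ≥ 6 mo → qualifies.
Product B: score 729 ≥ 580; DTI 36.3% ≤ 50%; employment 83 ≥ 24 mo; reserves 10.2 ≥ 3 mo → qualifies.
Product C: score 729 ≥ 660; DTI 36.3% ≤ 38%; reserves 10.2 ≥ 3 mo → qualifies.
Qualifying: Product A, Product B, Product C. Lowest rate is 4.63% → Product A.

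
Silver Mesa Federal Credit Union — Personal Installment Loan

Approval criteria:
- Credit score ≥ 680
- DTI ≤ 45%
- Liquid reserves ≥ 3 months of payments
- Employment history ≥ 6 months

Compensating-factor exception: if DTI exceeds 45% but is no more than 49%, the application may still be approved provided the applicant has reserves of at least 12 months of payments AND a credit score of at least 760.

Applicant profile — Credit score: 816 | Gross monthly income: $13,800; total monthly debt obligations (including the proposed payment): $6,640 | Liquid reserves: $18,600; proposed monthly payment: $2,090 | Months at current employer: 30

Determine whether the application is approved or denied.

Denied

Credit score 816 ≥ 680 (meets base)
DTI = 6,640/13,800 = 48.1% > 45% — standard DTI limit exceeded.
Reserves: 18,600 ÷ 2,090 = 8.9 months (meets 3-month minimum)
Employment 30 ≥ 6 months
DTI 48.1% is within the 45%–49% exception band; checking compensating factors.
Override check — reserves: 8.9 mo (short of 12); score: 816 (ok).
Compensating-factor requirement not fully met.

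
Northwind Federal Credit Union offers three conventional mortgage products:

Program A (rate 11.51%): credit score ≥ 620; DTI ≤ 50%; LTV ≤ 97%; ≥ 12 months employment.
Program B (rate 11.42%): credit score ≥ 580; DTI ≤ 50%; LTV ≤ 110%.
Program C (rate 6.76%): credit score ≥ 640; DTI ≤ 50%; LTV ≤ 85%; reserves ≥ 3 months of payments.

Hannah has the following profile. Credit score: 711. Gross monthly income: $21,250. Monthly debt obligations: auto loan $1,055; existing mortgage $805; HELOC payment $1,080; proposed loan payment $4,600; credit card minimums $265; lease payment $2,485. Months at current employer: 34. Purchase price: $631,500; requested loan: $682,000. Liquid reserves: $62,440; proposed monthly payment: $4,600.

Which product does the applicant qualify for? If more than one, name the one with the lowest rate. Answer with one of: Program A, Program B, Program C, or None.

Total debts = (1,055 + 805 + 1,080 + 4,600 + 265 + 2,485) = 10,290; DTI = 10,290/21,250 = 48.4%.
LTV = 682,000/631,500 = 108%.
Reserves = 62,440/4,600 = 13.6 months.
Program A: score 711 ≥ 620; DTI 48.4% ≤ 50%; LTV 108% > 97%; employment 34 ≥ 12 mo → does not qualify.
Program B: score 711 ≥ 580; DTI 48.4% ≤ 50%; LTV 108% ≤ 110% → qualifies.
Program C: score 711 ≥ 640; DTI 48.4% ≤ 50%; LTV 108% > 85%; reserves 13.6 ≥ 3 mo → does not qualify.

Program B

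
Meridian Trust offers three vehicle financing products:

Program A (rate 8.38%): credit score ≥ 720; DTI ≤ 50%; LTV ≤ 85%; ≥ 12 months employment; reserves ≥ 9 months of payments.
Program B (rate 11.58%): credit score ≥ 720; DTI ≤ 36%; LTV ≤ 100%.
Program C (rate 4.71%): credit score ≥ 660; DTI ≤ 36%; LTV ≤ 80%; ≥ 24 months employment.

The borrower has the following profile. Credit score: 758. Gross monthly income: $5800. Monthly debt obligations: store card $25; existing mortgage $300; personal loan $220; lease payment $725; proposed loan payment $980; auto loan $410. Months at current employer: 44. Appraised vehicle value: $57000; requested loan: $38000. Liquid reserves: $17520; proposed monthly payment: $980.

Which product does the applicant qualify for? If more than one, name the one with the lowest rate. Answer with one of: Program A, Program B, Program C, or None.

Program A

Total debts = (25 + 300 + 220 + 725 + 980 + 410) = 2,660; DTI = 2,660/5,800 = 45.9%.
LTV = 38,000/57,000 = 66.7%.
Reserves = 17,520/980 = 17.9 months.
Program A: score 758 ≥ 720; DTI 45.9% ≤ 50%; LTV 66.7% ≤ 85%; employment 44 ≥ 12 mo; reserves 17.9 ≥ 9 mo → qualifies.
Program B: score 758 ≥ 720; DTI 45.9% > 36%; LTV 66.7% ≤ 100% → does not qualify.
Program C: score 758 ≥ 660; DTI 45.9% > 36%; LTV 66.7% ≤ 80%; employment 44 ≥ 24 mo → does not qualify.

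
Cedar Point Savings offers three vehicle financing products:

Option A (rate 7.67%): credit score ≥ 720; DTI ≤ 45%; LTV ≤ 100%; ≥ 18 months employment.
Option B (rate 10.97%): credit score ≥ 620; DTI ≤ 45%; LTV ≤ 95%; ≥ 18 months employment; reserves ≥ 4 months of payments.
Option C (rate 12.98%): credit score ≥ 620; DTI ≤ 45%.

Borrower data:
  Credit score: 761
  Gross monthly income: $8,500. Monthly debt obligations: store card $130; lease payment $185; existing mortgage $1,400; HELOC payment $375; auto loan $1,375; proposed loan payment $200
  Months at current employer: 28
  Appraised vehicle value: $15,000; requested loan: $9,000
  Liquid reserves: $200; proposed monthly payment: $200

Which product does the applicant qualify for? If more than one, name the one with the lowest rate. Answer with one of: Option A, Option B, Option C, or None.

Total debts = (130 + 185 + 1,400 + 375 + 1,375 + 200) = 3,665; DTI = 3,665/8,500 = 43.1%.
LTV = 9,000/15,000 = 60%.
Reserves = 200/200 = 1.0 months.
Option A: score 761 ≥ 720; DTI 43.1% ≤ 45%; LTV 60% ≤ 100%; employment 28 ≥ 18 mo → qualifies.
Option B: score 761 ≥ 620; DTI 43.1% ≤ 45%; LTV 60% ≤ 95%; employment 28 ≥ 18 mo; reserves 1.0 < 4 mo → does not qualify.
Option C: score 761 ≥ 620; DTI 43.1% ≤ 45% → qualifies.
Qualifying: Option A, Option C. Lowest rate is 7.67% → Option A.

Option A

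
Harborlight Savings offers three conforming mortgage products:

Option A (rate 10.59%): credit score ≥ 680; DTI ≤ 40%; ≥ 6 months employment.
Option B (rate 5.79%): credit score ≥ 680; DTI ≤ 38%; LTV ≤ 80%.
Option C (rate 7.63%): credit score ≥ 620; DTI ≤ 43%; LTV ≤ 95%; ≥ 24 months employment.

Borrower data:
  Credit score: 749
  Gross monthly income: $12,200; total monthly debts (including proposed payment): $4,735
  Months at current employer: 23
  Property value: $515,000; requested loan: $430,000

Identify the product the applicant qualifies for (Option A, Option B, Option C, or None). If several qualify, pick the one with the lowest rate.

Option A

DTI = 4,735/12,200 = 38.8%.
LTV = 430,000/515,000 = 83.5%.
Option A: score 749 ≥ 680; DTI 38.8% ≤ 40%; employment 23 ≥ 6 mo → qualifies.
Option B: score 749 ≥ 680; DTI 38.8% > 38%; LTV 83.5% > 80% → does not qualify.
Option C: score 749 ≥ 620; DTI 38.8% ≤ 43%; LTV 83.5% ≤ 95%; employment 23 < 24 mo → does not qualify.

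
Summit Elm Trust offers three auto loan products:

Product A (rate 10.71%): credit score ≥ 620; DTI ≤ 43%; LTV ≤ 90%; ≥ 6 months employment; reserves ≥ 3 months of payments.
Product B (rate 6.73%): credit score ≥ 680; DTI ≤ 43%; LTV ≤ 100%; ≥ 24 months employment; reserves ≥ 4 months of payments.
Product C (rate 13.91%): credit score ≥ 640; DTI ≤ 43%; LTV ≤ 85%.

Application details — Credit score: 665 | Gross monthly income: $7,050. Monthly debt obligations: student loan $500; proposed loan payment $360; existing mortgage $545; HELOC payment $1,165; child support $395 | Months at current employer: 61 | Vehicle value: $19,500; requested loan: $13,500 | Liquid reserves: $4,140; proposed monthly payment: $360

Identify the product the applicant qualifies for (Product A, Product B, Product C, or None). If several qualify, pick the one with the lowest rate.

Product A

Total debts = (500 + 360 + 545 + 1,165 + 395) = 2,965; DTI = 2,965/7,050 = 42.1%.
LTV = 13,500/19,500 = 69.2%.
Reserves = 4,140/360 = 11.5 months.
Product A: score 665 ≥ 620; DTI 42.1% ≤ 43%; LTV 69.2% ≤ 90%; employment 61 ≥ 6 mo; reserves 11.5 ≥ 3 mo → qualifies.
Product B: score 665 < 680; DTI 42.1% ≤ 43%; LTV 69.2% ≤ 100%; employment 61 ≥ 24 mo; reserves 11.5 ≥ 4 mo → does not qualify.
Product C: score 665 ≥ 640; DTI 42.1% ≤ 43%; LTV 69.2% ≤ 85% → qualifies.
Qualifying: Product A, Product C. Lowest rate is 10.71% → Product A.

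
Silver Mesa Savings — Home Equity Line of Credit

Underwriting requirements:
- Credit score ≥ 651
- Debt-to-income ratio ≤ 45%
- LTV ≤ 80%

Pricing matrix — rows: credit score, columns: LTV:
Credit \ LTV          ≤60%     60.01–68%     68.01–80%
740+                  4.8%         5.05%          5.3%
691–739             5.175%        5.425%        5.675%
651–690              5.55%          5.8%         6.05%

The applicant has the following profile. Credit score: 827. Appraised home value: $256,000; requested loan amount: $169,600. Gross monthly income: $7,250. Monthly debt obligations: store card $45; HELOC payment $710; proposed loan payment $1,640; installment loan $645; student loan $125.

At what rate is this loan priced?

5.05%

Credit score 827 ≥ 651; Total monthly debts = (45 + 710 + 1,640 + 645 + 125) = 3,165. DTI: 3,165 ÷ 7,250 = 43.7%, within the 45% cap
Loan-to-value = 169,600/256,000 = 66.2% — pass (80% max)
Row: 827 falls in 740+. Column: 66.2% falls in 60.01–68%. Rate = 5.05%.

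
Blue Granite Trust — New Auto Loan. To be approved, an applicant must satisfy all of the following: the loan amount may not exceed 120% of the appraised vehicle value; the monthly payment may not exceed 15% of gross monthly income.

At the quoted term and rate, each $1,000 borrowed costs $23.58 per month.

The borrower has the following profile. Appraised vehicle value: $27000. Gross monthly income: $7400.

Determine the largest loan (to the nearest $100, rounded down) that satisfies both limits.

Payment cap: 15% × $7,400 = $1,110/month.
At $23.58 per $1,000, that supports 1,110/23.58 × 1,000 ≈ $47,073 → $47,000.
LTV cap: 120% × $27,000 = $32,400 → $32,400.
Binding constraint: loan-to-value.

$32,400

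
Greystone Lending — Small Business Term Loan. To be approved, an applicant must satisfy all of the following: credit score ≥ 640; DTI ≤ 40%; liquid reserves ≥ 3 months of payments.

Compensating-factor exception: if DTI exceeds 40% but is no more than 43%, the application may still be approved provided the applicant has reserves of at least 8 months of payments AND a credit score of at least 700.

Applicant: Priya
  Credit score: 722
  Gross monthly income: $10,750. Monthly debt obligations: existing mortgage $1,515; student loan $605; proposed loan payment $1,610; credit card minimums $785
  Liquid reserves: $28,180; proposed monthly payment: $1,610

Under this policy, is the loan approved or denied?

Credit score 722 ≥ 640 (meets base)
Total debts = (1,515 + 605 + 1,610 + 785) = 4,515. DTI: 4,515 ÷ 10,750 = 42%, over the 40% base limit.
Reserves: 28,180 ÷ 1,610 = 17.5 months (meets 3-month minimum)
DTI 42% is within the 40%–43% exception band; checking compensating factors.
Override check — reserves: 17.5 mo (ok); score: 722 (ok).
Both override conditions satisfied; DTI exception granted.

Approved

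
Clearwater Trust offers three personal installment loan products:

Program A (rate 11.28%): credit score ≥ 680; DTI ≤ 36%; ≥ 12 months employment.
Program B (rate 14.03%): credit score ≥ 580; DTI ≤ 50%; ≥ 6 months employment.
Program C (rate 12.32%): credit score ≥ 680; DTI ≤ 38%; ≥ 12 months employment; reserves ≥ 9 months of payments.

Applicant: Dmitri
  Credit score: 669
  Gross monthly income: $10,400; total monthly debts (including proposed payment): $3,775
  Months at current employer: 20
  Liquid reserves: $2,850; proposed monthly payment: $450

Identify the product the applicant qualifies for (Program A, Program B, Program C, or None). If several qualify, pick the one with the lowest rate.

Program B

DTI = 3,775/10,400 = 36.3%.
Reserves = 2,850/450 = 6.3 months.
Program A: score 669 < 680; DTI 36.3% > 36%; employment 20 ≥ 12 mo → does not qualify.
Program B: score 669 ≥ 580; DTI 36.3% ≤ 50%; employment 20 ≥ 6 mo → qualifies.
Program C: score 669 < 680; DTI 36.3% ≤ 38%; employment 20 ≥ 12 mo; reserves 6.3 < 9 mo → does not qualify.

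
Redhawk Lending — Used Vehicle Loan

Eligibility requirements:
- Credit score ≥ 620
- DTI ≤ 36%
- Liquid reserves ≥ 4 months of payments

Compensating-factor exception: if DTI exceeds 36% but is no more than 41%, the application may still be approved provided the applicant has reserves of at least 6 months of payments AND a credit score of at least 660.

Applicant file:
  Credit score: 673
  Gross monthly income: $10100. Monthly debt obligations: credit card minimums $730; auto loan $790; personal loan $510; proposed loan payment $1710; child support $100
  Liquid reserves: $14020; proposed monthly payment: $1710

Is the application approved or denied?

Approved

Credit score 673 ≥ 620 (meets base)
Total debts = (730 + 790 + 510 + 1,710 + 100) = 3,840. DTI = 3,840/10,100 = 38% > 36% — standard DTI limit exceeded.
Reserves: 14,020 ÷ 1,710 = 8.2 months (meets 4-month minimum)
38% falls in the override range (36%–41%), so the compensating-factor test applies.
Reserves 8.2 ≥ 6 months; credit score 673 ≥ 660.
Both override conditions satisfied; DTI exception granted.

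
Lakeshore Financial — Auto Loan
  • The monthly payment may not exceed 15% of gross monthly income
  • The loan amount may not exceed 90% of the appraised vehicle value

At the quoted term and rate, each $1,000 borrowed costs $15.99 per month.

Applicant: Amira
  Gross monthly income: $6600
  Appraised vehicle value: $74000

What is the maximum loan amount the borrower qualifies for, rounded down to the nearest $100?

$61,900

Payment cap: 15% × $6,600 = $990/month.
At $15.99 per $1,000, that supports 990/15.99 × 1,000 ≈ $61,913 → $61,900.
LTV cap: 90% × $74,000 = $66,600 → $66,600.
Binding constraint: payment-to-income.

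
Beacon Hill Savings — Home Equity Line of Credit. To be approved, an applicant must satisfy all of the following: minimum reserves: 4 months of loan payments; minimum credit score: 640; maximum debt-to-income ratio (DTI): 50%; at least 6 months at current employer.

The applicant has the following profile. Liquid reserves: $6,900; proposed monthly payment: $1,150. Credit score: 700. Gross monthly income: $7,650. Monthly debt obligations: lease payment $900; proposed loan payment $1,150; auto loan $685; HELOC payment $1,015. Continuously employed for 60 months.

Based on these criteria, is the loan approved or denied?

Approved

Liquid reserves cover 6,900/1,150 = 6.0 months — ≥ 4 required
Credit score 700 ≥ 640 (meets)
Total monthly debts = (900 + 1,150 + 685 + 1,015) = 3,750. Debt-to-income = 3,750/7,650 = 49% — meets 50% limit
Employment 60 ≥ 6 months
All criteria satisfied.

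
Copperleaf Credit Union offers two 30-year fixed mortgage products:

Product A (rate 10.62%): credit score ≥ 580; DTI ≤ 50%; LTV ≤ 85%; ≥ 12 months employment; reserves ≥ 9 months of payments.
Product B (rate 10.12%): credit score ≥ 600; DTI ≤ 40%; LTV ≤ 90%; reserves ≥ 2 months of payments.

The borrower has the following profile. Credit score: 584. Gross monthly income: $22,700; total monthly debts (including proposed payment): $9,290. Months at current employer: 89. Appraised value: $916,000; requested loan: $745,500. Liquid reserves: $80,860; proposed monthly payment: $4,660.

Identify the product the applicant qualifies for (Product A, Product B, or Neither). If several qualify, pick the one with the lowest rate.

Product A

DTI = 9,290/22,700 = 40.9%.
LTV = 745,500/916,000 = 81.4%.
Reserves = 80,860/4,660 = 17.4 months.
Product A: score 584 ≥ 580; DTI 40.9% ≤ 50%; LTV 81.4% ≤ 85%; employment 89 ≥ 12 mo; reserves 17.4 ≥ 9 mo → qualifies.
Product B: score 584 < 600; DTI 40.9% > 40%; LTV 81.4% ≤ 90%; reserves 17.4 ≥ 2 mo → does not qualify.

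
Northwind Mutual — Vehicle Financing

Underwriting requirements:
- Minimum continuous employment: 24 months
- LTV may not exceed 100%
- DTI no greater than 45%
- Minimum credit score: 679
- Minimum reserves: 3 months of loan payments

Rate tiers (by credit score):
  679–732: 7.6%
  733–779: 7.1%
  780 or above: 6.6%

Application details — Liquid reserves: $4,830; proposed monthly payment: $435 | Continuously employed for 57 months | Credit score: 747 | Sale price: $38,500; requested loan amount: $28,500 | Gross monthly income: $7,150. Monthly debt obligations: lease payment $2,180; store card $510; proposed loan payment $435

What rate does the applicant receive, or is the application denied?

Approved at 7.1%

Credit score 747 ≥ 679 (meets minimum)
LTV = 28,500/38,500 = 74% ≤ 100%
Employment 57 ≥ 24 months
Reserves = 4,830/435 = 11.1 months ≥ 3
Total monthly debts = (2,180 + 510 + 435) = 3,125. Debt-to-income = 3,125/7,150 = 43.7% — meets 45% limit
All requirements met. Score 747 falls in the 733–779 tier → 7.1%.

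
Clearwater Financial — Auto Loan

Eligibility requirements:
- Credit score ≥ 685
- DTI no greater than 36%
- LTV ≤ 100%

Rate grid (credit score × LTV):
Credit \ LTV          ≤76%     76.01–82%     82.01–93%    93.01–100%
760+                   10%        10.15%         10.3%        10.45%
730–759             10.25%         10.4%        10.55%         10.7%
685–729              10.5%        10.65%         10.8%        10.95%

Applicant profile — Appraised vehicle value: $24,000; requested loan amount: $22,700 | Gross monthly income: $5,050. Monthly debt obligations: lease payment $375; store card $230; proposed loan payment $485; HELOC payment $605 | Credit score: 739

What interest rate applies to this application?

10.7%

Credit score 739 ≥ 685; Total monthly debts = (375 + 230 + 485 + 605) = 1,695. Debt-to-income = 1,695/5,050 = 33.6% — meets 36% limit
Loan-to-value = 22,700/24,000 = 94.6% — pass (100% max)
Row: 739 falls in 730–759. Column: 94.6% falls in 93.01–100%. Rate = 10.7%.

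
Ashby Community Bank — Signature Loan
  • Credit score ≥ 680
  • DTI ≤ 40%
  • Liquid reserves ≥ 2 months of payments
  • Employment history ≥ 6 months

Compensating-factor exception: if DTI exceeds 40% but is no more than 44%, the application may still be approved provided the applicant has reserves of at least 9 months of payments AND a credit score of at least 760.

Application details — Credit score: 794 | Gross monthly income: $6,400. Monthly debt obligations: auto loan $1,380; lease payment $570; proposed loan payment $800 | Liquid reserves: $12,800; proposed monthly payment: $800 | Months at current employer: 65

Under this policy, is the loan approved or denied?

Credit score 794 ≥ 680 (meets base)
Total debts = (1,380 + 570 + 800) = 2,750. DTI: 2,750 ÷ 6,400 = 43%, over the 40% base limit.
Reserves: 12,800 ÷ 800 = 16.0 months (meets 2-month minimum)
Employment 65 ≥ 6 months
43% falls in the override range (40%–44%), so the compensating-factor test applies.
Override check — reserves: 16.0 mo (ok); score: 794 (ok).
Both override conditions satisfied; DTI exception granted.

Approved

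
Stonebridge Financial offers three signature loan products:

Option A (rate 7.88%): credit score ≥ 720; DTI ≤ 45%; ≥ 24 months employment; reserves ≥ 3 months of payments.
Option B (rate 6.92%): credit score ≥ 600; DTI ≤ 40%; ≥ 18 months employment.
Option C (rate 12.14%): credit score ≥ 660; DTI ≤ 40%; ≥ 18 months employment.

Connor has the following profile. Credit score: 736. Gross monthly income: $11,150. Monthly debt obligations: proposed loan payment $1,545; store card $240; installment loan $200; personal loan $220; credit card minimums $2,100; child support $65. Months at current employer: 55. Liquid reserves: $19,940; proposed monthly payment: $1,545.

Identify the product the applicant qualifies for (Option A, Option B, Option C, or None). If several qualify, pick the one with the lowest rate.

Option B

Total debts = (1,545 + 240 + 200 + 220 + 2,100 + 65) = 4,370; DTI = 4,370/11,150 = 39.2%.
Reserves = 19,940/1,545 = 12.9 months.
Option A: score 736 ≥ 720; DTI 39.2% ≤ 45%; employment 55 ≥ 24 mo; reserves 12.9 ≥ 3 mo → qualifies.
Option B: score 736 ≥ 600; DTI 39.2% ≤ 40%; employment 55 ≥ 18 mo → qualifies.
Option C: score 736 ≥ 660; DTI 39.2% ≤ 40%; employment 55 ≥ 18 mo → qualifies.
Qualifying: Option A, Option B, Option C. Lowest rate is 6.92% → Option B.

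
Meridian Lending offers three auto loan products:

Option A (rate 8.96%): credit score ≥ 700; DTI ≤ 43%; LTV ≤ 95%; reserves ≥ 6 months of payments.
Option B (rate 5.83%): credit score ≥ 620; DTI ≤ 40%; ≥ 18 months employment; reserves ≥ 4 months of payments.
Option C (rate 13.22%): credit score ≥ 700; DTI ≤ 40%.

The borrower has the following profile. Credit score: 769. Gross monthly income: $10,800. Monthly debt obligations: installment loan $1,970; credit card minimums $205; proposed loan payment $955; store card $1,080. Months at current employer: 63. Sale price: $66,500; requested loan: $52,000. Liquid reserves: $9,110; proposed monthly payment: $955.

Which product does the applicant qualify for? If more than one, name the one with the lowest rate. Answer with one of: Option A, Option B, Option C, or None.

Total debts = (1,970 + 205 + 955 + 1,080) = 4,210; DTI = 4,210/10,800 = 39%.
LTV = 52,000/66,500 = 78.2%.
Reserves = 9,110/955 = 9.5 months.
Option A: score 769 ≥ 700; DTI 39% ≤ 43%; LTV 78.2% ≤ 95%; reserves 9.5 ≥ 6 mo → qualifies.
Option B: score 769 ≥ 620; DTI 39% ≤ 40%; employment 63 ≥ 18 mo; reserves 9.5 ≥ 4 mo → qualifies.
Option C: score 769 ≥ 700; DTI 39% ≤ 40% → qualifies.
Qualifying: Option A, Option B, Option C. Lowest rate is 5.83% → Option B.

Option B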